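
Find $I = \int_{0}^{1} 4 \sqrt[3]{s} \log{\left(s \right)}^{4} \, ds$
$\frac{729}{32}$

Start from the elementary integral
$$J(a) = \int_{0}^{1} 4 s^{a} \, ds = \frac{4}{a + 1}.$$

Differentiating under the integral sign brings down a factor of $\ln s$:
$$\frac{dJ}{da} = \int_{0}^{1} 4 s^{a} \log{\left(s \right)} \, ds = - \frac{4}{\left(a + 1\right)^{2}}.$$

Repeating $4$ times in total — each differentiation brings down another $\ln s$ — gives
$$\frac{d^{4}J}{da^{4}} = \int_{0}^{1} 4 s^{a} \log{\left(s \right)}^{4} \, ds = \frac{96}{\left(a + 1\right)^{5}},$$
and the integrand here is exactly the target integrand, so $I = \frac{96}{\left(a + 1\right)^{5}}$.

Setting $a = \frac{1}{3}$:
$$I = \frac{729}{32}.$$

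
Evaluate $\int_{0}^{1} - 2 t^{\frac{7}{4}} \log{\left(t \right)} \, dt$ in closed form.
$\frac{32}{121}$

Begin with the known integral
$$J(a) = \int_{0}^{1} - 2 t^{a} \, dt = - \frac{2}{a + 1}.$$

Differentiating under the integral sign brings down a factor of $\ln t$:
$$\frac{dJ}{da} = \int_{0}^{1} - 2 t^{a} \log{\left(t \right)} \, dt = \frac{2}{\left(a + 1\right)^{2}}.$$

The integral on the left is $I$, so $I = \frac{2}{\left(a + 1\right)^{2}}$.

Setting $a = \frac{7}{4}$:
$$I = \frac{32}{121}.$$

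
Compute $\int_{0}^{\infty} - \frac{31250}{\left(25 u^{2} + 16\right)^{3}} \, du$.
$- \frac{9375 \pi}{8192}$

Recall the elementary integral
$$J(a) = \int_{0}^{\infty} - \frac{2}{a^{2} + u^{2}} \, du = - \frac{\pi}{a}.$$

Differentiating under the integral sign with respect to $a$,
$$\frac{dJ}{da} = \int_{0}^{\infty} \frac{4 a}{\left(a^{2} + u^{2}\right)^{2}} \, du = \frac{\pi}{a^{2}},$$
so $\int_{0}^{\infty} - \frac{2}{\left(a^{2} + u^{2}\right)^{2}} \, du = - \frac{\pi}{2 a^{3}}$.

Repeating — each differentiation of $1/(u^2+a^2)^j$ produces $-2ja/(u^2+a^2)^{j+1}$ — and dividing through by $-2ja$ at each step yields, after $2$ differentiations in total,
$$\int_{0}^{\infty} - \frac{2}{\left(a^{2} + u^{2}\right)^{3}} \, du = - \frac{3 \pi}{8 a^{5}}.$$

Setting $a = \frac{4}{5}$:
$$I = - \frac{9375 \pi}{8192}.$$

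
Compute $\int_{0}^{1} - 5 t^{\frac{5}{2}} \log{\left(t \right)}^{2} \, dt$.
$- \frac{80}{343}$

Begin with the known integral
$$J(a) = \int_{0}^{1} - 5 t^{a} \, dt = - \frac{5}{a + 1}.$$

Differentiating under the integral sign brings down a factor of $\ln t$:
$$\frac{dJ}{da} = \int_{0}^{1} - 5 t^{a} \log{\left(t \right)} \, dt = \frac{5}{\left(a + 1\right)^{2}}.$$

Repeating twice in total — each differentiation brings down another $\ln t$ — gives
$$\frac{d^{2}J}{da^{2}} = \int_{0}^{1} - 5 t^{a} \log{\left(t \right)}^{2} \, dt = - \frac{10}{\left(a + 1\right)^{3}},$$
and the integrand here is exactly the target integrand, so $I = - \frac{10}{\left(a + 1\right)^{3}}$.

Setting $a = \frac{5}{2}$:
$$I = - \frac{80}{343}.$$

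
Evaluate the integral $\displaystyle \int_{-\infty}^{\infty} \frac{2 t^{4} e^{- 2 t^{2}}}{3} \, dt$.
$\frac{\sqrt{2} \sqrt{\pi}}{16}$

Begin with the known integral
$$J(a) = \int_{-\infty}^{\infty} \frac{2 e^{- a t^{2}}}{3} \, dt = \frac{2 \sqrt{\pi}}{3 \sqrt{a}}.$$

Differentiating under the integral sign brings down a factor of $(-t^2)$:
$$\frac{dJ}{da} = \int_{-\infty}^{\infty} - \frac{2 t^{2} e^{- a t^{2}}}{3} \, dt = - \frac{\sqrt{\pi}}{3 a^{\frac{3}{2}}}.$$

Repeating twice in total — each differentiation brings down another $(-t^2)$ — gives
$$\frac{d^{2}J}{da^{2}} = \int_{-\infty}^{\infty} \frac{2 t^{4} e^{- a t^{2}}}{3} \, dt = \frac{\sqrt{\pi}}{2 a^{\frac{5}{2}}},$$
and the integrand here is exactly the target integrand, so $I = \frac{\sqrt{\pi}}{2 a^{\frac{5}{2}}}$.

Setting $a = 2$:
$$I = \frac{\sqrt{2} \sqrt{\pi}}{16}.$$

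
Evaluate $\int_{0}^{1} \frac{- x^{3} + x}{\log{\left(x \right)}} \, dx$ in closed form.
$- \log{\left(2 \right)}$

Introduce a parameter $a$ in the exponent: let $I(a) = \int_{0}^{1} \frac{x - x^{a}}{\log{\left(x \right)}} \, dx$.

Since $\dfrac{\partial}{\partial a}\,x^{a} = x^{a} \ln x$, the $\ln x$ in the denominator cancels and
$$\frac{dI}{da} = \int_{0}^{1} -1 x^{a} \, dx = -1 \left[\frac{x^{a+1}}{a+1}\right]_0^1 = - \frac{1}{a + 1}.$$

Integrating with respect to $a$ gives $I(a) = \log{\left(\frac{2}{a + 1} \right)} + C$.

At $a = 1$ the integrand is identically $0$, so $I(1) = 0$. The closed form gives $0$, hence $C = 0$.

Setting $a = 3$:
$$I = - \log{\left(2 \right)}.$$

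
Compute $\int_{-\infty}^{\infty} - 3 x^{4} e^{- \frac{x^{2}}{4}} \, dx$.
$- 72 \sqrt{\pi}$

Start from the elementary integral
$$J(a) = \int_{-\infty}^{\infty} - 3 e^{- a x^{2}} \, dx = - \frac{3 \sqrt{\pi}}{\sqrt{a}}.$$

Differentiating under the integral sign brings down a factor of $(-x^2)$:
$$\frac{dJ}{da} = \int_{-\infty}^{\infty} 3 x^{2} e^{- a x^{2}} \, dx = \frac{3 \sqrt{\pi}}{2 a^{\frac{3}{2}}}.$$

Repeating twice in total — each differentiation brings down another $(-x^2)$ — gives
$$\frac{d^{2}J}{da^{2}} = \int_{-\infty}^{\infty} - 3 x^{4} e^{- a x^{2}} \, dx = - \frac{9 \sqrt{\pi}}{4 a^{\frac{5}{2}}},$$
and the integrand here is exactly the target integrand, so $I = - \frac{9 \sqrt{\pi}}{4 a^{\frac{5}{2}}}$.

Setting $a = \frac{1}{4}$:
$$I = - 72 \sqrt{\pi}.$$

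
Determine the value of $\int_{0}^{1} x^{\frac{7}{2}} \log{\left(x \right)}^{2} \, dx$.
$\frac{16}{729}$

Start from the elementary integral
$$J(a) = \int_{0}^{1} x^{a} \, dx = \frac{1}{a + 1}.$$

Differentiating under the integral sign brings down a factor of $\ln x$:
$$\frac{dJ}{da} = \int_{0}^{1} x^{a} \log{\left(x \right)} \, dx = - \frac{1}{\left(a + 1\right)^{2}}.$$

Repeating twice in total — each differentiation brings down another $\ln x$ — gives
$$\frac{d^{2}J}{da^{2}} = \int_{0}^{1} x^{a} \log{\left(x \right)}^{2} \, dx = \frac{2}{\left(a + 1\right)^{3}},$$
and the integrand here is exactly the target integrand, so $I = \frac{2}{\left(a + 1\right)^{3}}$.

Setting $a = \frac{7}{2}$:
$$I = \frac{16}{729}.$$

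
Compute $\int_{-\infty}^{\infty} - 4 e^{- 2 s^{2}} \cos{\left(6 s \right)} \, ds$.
$- \frac{2 \sqrt{2} \sqrt{\pi}}{e^{\frac{9}{2}}}$

Treat the cosine frequency as a parameter and define $I(b) = \int_{-\infty}^{\infty} - 4 e^{- 2 s^{2}} \cos{\left(b s \right)} \, ds$.

Differentiating under the integral sign,
$$I'(b) = \int_{-\infty}^{\infty} 4 s e^{- 2 s^{2}} \sin{\left(b s \right)} \, ds.$$

Integrate $\int_{-\infty}^{\infty} s \sin(b s)\, e^{- 2 s^{2}}\, ds$ by parts with $u = \sin(b s)$ and $dv = s\, e^{- 2 s^{2}}\, ds$, giving $v = - \frac{e^{- 2 s^{2}}}{4}$. The boundary term vanishes and
$$\int_{-\infty}^{\infty} s \sin(b s)\, e^{- 2 s^{2}}\, ds = \frac{b}{4} \int_{-\infty}^{\infty} \cos(b s)\, e^{- 2 s^{2}}\, ds,$$
so $I'(b) = - \frac{b}{4}\, I(b)$.

This is a separable first-order ODE; solving with the initial condition $I(0) = \int_{-\infty}^{\infty} - 4 e^{- 2 s^{2}}\,ds = - 2 \sqrt{2} \sqrt{\pi}$ gives
$$I(b) = - 2 \sqrt{2} \sqrt{\pi} e^{- \frac{b^{2}}{8}}.$$

Setting $b = 6$:
$$I = - \frac{2 \sqrt{2} \sqrt{\pi}}{e^{\frac{9}{2}}}.$$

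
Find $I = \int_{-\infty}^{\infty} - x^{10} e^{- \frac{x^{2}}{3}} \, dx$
$- \frac{229635 \sqrt{3} \sqrt{\pi}}{32}$

Consider the simpler parametrised integral
$$J(a) = \int_{-\infty}^{\infty} - e^{- a x^{2}} \, dx = - \frac{\sqrt{\pi}}{\sqrt{a}}.$$

Differentiating under the integral sign brings down a factor of $(-x^2)$:
$$\frac{dJ}{da} = \int_{-\infty}^{\infty} x^{2} e^{- a x^{2}} \, dx = \frac{\sqrt{\pi}}{2 a^{\frac{3}{2}}}.$$

Repeating $5$ times in total — each differentiation brings down another $(-x^2)$ — gives
$$\frac{d^{5}J}{da^{5}} = \int_{-\infty}^{\infty} x^{10} e^{- a x^{2}} \, dx = \frac{945 \sqrt{\pi}}{32 a^{\frac{11}{2}}},$$
and the integrand here is $(-1)^{5}$ times the target integrand, so $I = (-1)^{5}\,\frac{d^{5}J}{da^{5}} = - \frac{945 \sqrt{\pi}}{32 a^{\frac{11}{2}}}$.

Setting $a = \frac{1}{3}$:
$$I = - \frac{229635 \sqrt{3} \sqrt{\pi}}{32}.$$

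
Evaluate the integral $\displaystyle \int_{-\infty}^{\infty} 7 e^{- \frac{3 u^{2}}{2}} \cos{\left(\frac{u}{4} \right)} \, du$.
$\frac{7 \sqrt{6} \sqrt{\pi}}{3 e^{\frac{1}{96}}}$

Treat the cosine frequency as a parameter and define $I(b) = \int_{-\infty}^{\infty} 7 e^{- \frac{3 u^{2}}{2}} \cos{\left(b u \right)} \, du$.

Differentiating under the integral sign,
$$I'(b) = \int_{-\infty}^{\infty} - 7 u e^{- \frac{3 u^{2}}{2}} \sin{\left(b u \right)} \, du.$$

Integrate $\int_{-\infty}^{\infty} u \sin(b u)\, e^{- \frac{3 u^{2}}{2}}\, du$ by parts with $w = \sin(b u)$ and $dv = u\, e^{- \frac{3 u^{2}}{2}}\, du$, giving $v = - \frac{e^{- \frac{3 u^{2}}{2}}}{3}$. The boundary term vanishes and
$$\int_{-\infty}^{\infty} u \sin(b u)\, e^{- \frac{3 u^{2}}{2}}\, du = \frac{b}{3} \int_{-\infty}^{\infty} \cos(b u)\, e^{- \frac{3 u^{2}}{2}}\, du,$$
so $I'(b) = - \frac{b}{3}\, I(b)$.

This is a separable first-order ODE; solving with the initial condition $I(0) = \int_{-\infty}^{\infty} 7 e^{- \frac{3 u^{2}}{2}}\,du = \frac{7 \sqrt{6} \sqrt{\pi}}{3}$ gives
$$I(b) = \frac{7 \sqrt{6} \sqrt{\pi} e^{- \frac{b^{2}}{6}}}{3}.$$

Setting $b = \frac{1}{4}$:
$$I = \frac{7 \sqrt{6} \sqrt{\pi}}{3 e^{\frac{1}{96}}}.$$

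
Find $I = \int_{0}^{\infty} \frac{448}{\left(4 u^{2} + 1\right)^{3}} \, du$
$42 \pi$

Recall the elementary integral
$$J(a) = \int_{0}^{\infty} \frac{7}{a^{2} + u^{2}} \, du = \frac{7 \pi}{2 a}.$$

Differentiating under the integral sign with respect to $a$,
$$\frac{dJ}{da} = \int_{0}^{\infty} - \frac{14 a}{\left(a^{2} + u^{2}\right)^{2}} \, du = - \frac{7 \pi}{2 a^{2}},$$
so $\int_{0}^{\infty} \frac{7}{\left(a^{2} + u^{2}\right)^{2}} \, du = \frac{7 \pi}{4 a^{3}}$.

Repeating — each differentiation of $1/(u^2+a^2)^j$ produces $-2ja/(u^2+a^2)^{j+1}$ — and dividing through by $-2ja$ at each step yields, after $2$ differentiations in total,
$$\int_{0}^{\infty} \frac{7}{\left(a^{2} + u^{2}\right)^{3}} \, du = \frac{21 \pi}{16 a^{5}}.$$

Setting $a = \frac{1}{2}$:
$$I = 42 \pi.$$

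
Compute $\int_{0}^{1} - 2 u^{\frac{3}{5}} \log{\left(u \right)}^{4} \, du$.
$- \frac{9375}{2048}$

Consider the simpler parametrised integral
$$J(a) = \int_{0}^{1} - 2 u^{a} \, du = - \frac{2}{a + 1}.$$

Differentiating under the integral sign brings down a factor of $\ln u$:
$$\frac{dJ}{da} = \int_{0}^{1} - 2 u^{a} \log{\left(u \right)} \, du = \frac{2}{\left(a + 1\right)^{2}}.$$

Repeating $4$ times in total — each differentiation brings down another $\ln u$ — gives
$$\frac{d^{4}J}{da^{4}} = \int_{0}^{1} - 2 u^{a} \log{\left(u \right)}^{4} \, du = - \frac{48}{\left(a + 1\right)^{5}},$$
and the integrand here is exactly the target integrand, so $I = - \frac{48}{\left(a + 1\right)^{5}}$.

Setting $a = \frac{3}{5}$:
$$I = - \frac{9375}{2048}.$$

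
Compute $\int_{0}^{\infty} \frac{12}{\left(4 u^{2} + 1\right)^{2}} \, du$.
$\frac{3 \pi}{2}$

Recall the elementary integral
$$J(a) = \int_{0}^{\infty} \frac{3}{4 \left(a^{2} + u^{2}\right)} \, du = \frac{3 \pi}{8 a}.$$

Differentiating under the integral sign with respect to $a$,
$$\frac{dJ}{da} = \int_{0}^{\infty} - \frac{3 a}{2 \left(a^{2} + u^{2}\right)^{2}} \, du = - \frac{3 \pi}{8 a^{2}},$$
so $\int_{0}^{\infty} \frac{3}{4 \left(a^{2} + u^{2}\right)^{2}} \, du = \frac{3 \pi}{16 a^{3}}$.

Setting $a = \frac{1}{2}$:
$$I = \frac{3 \pi}{2}.$$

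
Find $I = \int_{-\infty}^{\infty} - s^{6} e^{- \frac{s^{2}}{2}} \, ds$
$- 15 \sqrt{2} \sqrt{\pi}$

Start from the elementary integral
$$J(a) = \int_{-\infty}^{\infty} - e^{- a s^{2}} \, ds = - \frac{\sqrt{\pi}}{\sqrt{a}}.$$

Differentiating under the integral sign brings down a factor of $(-s^2)$:
$$\frac{dJ}{da} = \int_{-\infty}^{\infty} s^{2} e^{- a s^{2}} \, ds = \frac{\sqrt{\pi}}{2 a^{\frac{3}{2}}}.$$

Repeating $3$ times in total — each differentiation brings down another $(-s^2)$ — gives
$$\frac{d^{3}J}{da^{3}} = \int_{-\infty}^{\infty} s^{6} e^{- a s^{2}} \, ds = \frac{15 \sqrt{\pi}}{8 a^{\frac{7}{2}}},$$
and the integrand here is $(-1)^{3}$ times the target integrand, so $I = (-1)^{3}\,\frac{d^{3}J}{da^{3}} = - \frac{15 \sqrt{\pi}}{8 a^{\frac{7}{2}}}$.

Setting $a = \frac{1}{2}$:
$$I = - 15 \sqrt{2} \sqrt{\pi}.$$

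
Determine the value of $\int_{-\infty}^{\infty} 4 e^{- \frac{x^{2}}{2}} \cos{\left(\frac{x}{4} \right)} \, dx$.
$\frac{4 \sqrt{2} \sqrt{\pi}}{e^{\frac{1}{32}}}$

Define $I(b) = \int_{-\infty}^{\infty} 4 e^{- \frac{x^{2}}{2}} \cos{\left(b x \right)} \, dx$.

Differentiating under the integral sign,
$$I'(b) = \int_{-\infty}^{\infty} - 4 x e^{- \frac{x^{2}}{2}} \sin{\left(b x \right)} \, dx.$$

Integrate $\int_{-\infty}^{\infty} x \sin(b x)\, e^{- \frac{x^{2}}{2}}\, dx$ by parts with $u = \sin(b x)$ and $dv = x\, e^{- \frac{x^{2}}{2}}\, dx$, giving $v = - e^{- \frac{x^{2}}{2}}$. The boundary term vanishes and
$$\int_{-\infty}^{\infty} x \sin(b x)\, e^{- \frac{x^{2}}{2}}\, dx = b \int_{-\infty}^{\infty} \cos(b x)\, e^{- \frac{x^{2}}{2}}\, dx,$$
so $I'(b) = - b\, I(b)$.

This is a separable first-order ODE; solving with the initial condition $I(0) = \int_{-\infty}^{\infty} 4 e^{- \frac{x^{2}}{2}}\,dx = 4 \sqrt{2} \sqrt{\pi}$ gives
$$I(b) = 4 \sqrt{2} \sqrt{\pi} e^{- \frac{b^{2}}{2}}.$$

Setting $b = \frac{1}{4}$:
$$I = \frac{4 \sqrt{2} \sqrt{\pi}}{e^{\frac{1}{32}}}.$$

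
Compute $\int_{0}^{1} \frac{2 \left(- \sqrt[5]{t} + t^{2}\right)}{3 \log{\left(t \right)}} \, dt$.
$- \frac{2 \log{\left(2 \right)}}{3} + \frac{2 \log{\left(5 \right)}}{3}$

Replace the exponent $2$ by a parameter $a$: let $I(a) = \int_{0}^{1} \frac{2 \left(- \sqrt[5]{t} + t^{a}\right)}{3 \log{\left(t \right)}} \, dt$.

Since $\dfrac{\partial}{\partial a}\,t^{a} = t^{a} \ln t$, the $\ln t$ in the denominator cancels and
$$\frac{dI}{da} = \int_{0}^{1} \frac{2}{3} t^{a} \, dt = \frac{2}{3} \left[\frac{t^{a+1}}{a+1}\right]_0^1 = \frac{2}{3 \left(a + 1\right)}.$$

Integrating with respect to $a$ gives $I(a) = \log{\left(\frac{5^{\frac{2}{3}} \sqrt[3]{6} \left(a + 1\right)^{\frac{2}{3}}}{6} \right)} + C$.

At $a = \frac{1}{5}$ the integrand is identically $0$, so $I(\frac{1}{5}) = 0$. The closed form gives $0$, hence $C = 0$.

Setting $a = 2$:
$$I = - \frac{2 \log{\left(2 \right)}}{3} + \frac{2 \log{\left(5 \right)}}{3}.$$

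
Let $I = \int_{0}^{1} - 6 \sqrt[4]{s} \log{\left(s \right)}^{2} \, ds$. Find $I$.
$- \frac{768}{125}$

Begin with the known integral
$$J(a) = \int_{0}^{1} - 6 s^{a} \, ds = - \frac{6}{a + 1}.$$

Differentiating under the integral sign brings down a factor of $\ln s$:
$$\frac{dJ}{da} = \int_{0}^{1} - 6 s^{a} \log{\left(s \right)} \, ds = \frac{6}{\left(a + 1\right)^{2}}.$$

Repeating twice in total — each differentiation brings down another $\ln s$ — gives
$$\frac{d^{2}J}{da^{2}} = \int_{0}^{1} - 6 s^{a} \log{\left(s \right)}^{2} \, ds = - \frac{12}{\left(a + 1\right)^{3}},$$
and the integrand here is exactly the target integrand, so $I = - \frac{12}{\left(a + 1\right)^{3}}$.

Setting $a = \frac{1}{4}$:
$$I = - \frac{768}{125}.$$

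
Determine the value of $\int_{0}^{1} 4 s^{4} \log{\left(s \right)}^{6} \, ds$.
$\frac{576}{15625}$

Consider the simpler parametrised integral
$$J(a) = \int_{0}^{1} 4 s^{a} \, ds = \frac{4}{a + 1}.$$

Differentiating under the integral sign brings down a factor of $\ln s$:
$$\frac{dJ}{da} = \int_{0}^{1} 4 s^{a} \log{\left(s \right)} \, ds = - \frac{4}{\left(a + 1\right)^{2}}.$$

Repeating $6$ times in total — each differentiation brings down another $\ln s$ — gives
$$\frac{d^{6}J}{da^{6}} = \int_{0}^{1} 4 s^{a} \log{\left(s \right)}^{6} \, ds = \frac{2880}{\left(a + 1\right)^{7}},$$
and the integrand here is exactly the target integrand, so $I = \frac{2880}{\left(a + 1\right)^{7}}$.

Setting $a = 4$:
$$I = \frac{576}{15625}.$$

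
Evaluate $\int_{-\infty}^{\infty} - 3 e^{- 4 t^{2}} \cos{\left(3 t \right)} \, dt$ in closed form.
$- \frac{3 \sqrt{\pi}}{2 e^{\frac{9}{16}}}$

Let $b$ denote the cosine frequency and define $I(b) = \int_{-\infty}^{\infty} - 3 e^{- 4 t^{2}} \cos{\left(b t \right)} \, dt$.

Differentiating under the integral sign,
$$I'(b) = \int_{-\infty}^{\infty} 3 t e^{- 4 t^{2}} \sin{\left(b t \right)} \, dt.$$

Integrate $\int_{-\infty}^{\infty} t \sin(b t)\, e^{- 4 t^{2}}\, dt$ by parts with $u = \sin(b t)$ and $dv = t\, e^{- 4 t^{2}}\, dt$, giving $v = - \frac{e^{- 4 t^{2}}}{8}$. The boundary term vanishes and
$$\int_{-\infty}^{\infty} t \sin(b t)\, e^{- 4 t^{2}}\, dt = \frac{b}{8} \int_{-\infty}^{\infty} \cos(b t)\, e^{- 4 t^{2}}\, dt,$$
so $I'(b) = - \frac{b}{8}\, I(b)$.

This is a separable first-order ODE; solving with the initial condition $I(0) = \int_{-\infty}^{\infty} - 3 e^{- 4 t^{2}}\,dt = - \frac{3 \sqrt{\pi}}{2}$ gives
$$I(b) = - \frac{3 \sqrt{\pi} e^{- \frac{b^{2}}{16}}}{2}.$$

Setting $b = 3$:
$$I = - \frac{3 \sqrt{\pi}}{2 e^{\frac{9}{16}}}.$$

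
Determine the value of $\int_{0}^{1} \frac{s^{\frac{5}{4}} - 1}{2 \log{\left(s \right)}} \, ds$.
$\log{\left(\frac{3}{2} \right)}$

Replace the exponent $\frac{5}{4}$ by a parameter $a$: let $I(a) = \int_{0}^{1} \frac{s^{a} - 1}{2 \log{\left(s \right)}} \, ds$.

Since $\dfrac{\partial}{\partial a}\,s^{a} = s^{a} \ln s$, the $\ln s$ in the denominator cancels and
$$\frac{dI}{da} = \int_{0}^{1} \frac{1}{2} s^{a} \, ds = \frac{1}{2} \left[\frac{s^{a+1}}{a+1}\right]_0^1 = \frac{1}{2 \left(a + 1\right)}.$$

Integrating with respect to $a$ gives $I(a) = \frac{\log{\left(a + 1 \right)}}{2} + C$.

At $a = 0$ the integrand is identically $0$, so $I(0) = 0$. The closed form gives $0$, hence $C = 0$.

Setting $a = \frac{5}{4}$:
$$I = \log{\left(\frac{3}{2} \right)}.$$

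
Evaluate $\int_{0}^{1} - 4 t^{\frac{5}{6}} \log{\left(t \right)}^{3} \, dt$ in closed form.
$\frac{31104}{14641}$

Consider the simpler parametrised integral
$$J(a) = \int_{0}^{1} - 4 t^{a} \, dt = - \frac{4}{a + 1}.$$

Differentiating under the integral sign brings down a factor of $\ln t$:
$$\frac{dJ}{da} = \int_{0}^{1} - 4 t^{a} \log{\left(t \right)} \, dt = \frac{4}{\left(a + 1\right)^{2}}.$$

Repeating $3$ times in total — each differentiation brings down another $\ln t$ — gives
$$\frac{d^{3}J}{da^{3}} = \int_{0}^{1} - 4 t^{a} \log{\left(t \right)}^{3} \, dt = \frac{24}{\left(a + 1\right)^{4}},$$
and the integrand here is exactly the target integrand, so $I = \frac{24}{\left(a + 1\right)^{4}}$.

Setting $a = \frac{5}{6}$:
$$I = \frac{31104}{14641}.$$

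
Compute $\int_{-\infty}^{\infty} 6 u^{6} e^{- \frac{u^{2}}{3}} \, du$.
$\frac{1215 \sqrt{3} \sqrt{\pi}}{4}$

Consider the simpler parametrised integral
$$J(a) = \int_{-\infty}^{\infty} 6 e^{- a u^{2}} \, du = \frac{6 \sqrt{\pi}}{\sqrt{a}}.$$

Differentiating under the integral sign brings down a factor of $(-u^2)$:
$$\frac{dJ}{da} = \int_{-\infty}^{\infty} - 6 u^{2} e^{- a u^{2}} \, du = - \frac{3 \sqrt{\pi}}{a^{\frac{3}{2}}}.$$

Repeating $3$ times in total — each differentiation brings down another $(-u^2)$ — gives
$$\frac{d^{3}J}{da^{3}} = \int_{-\infty}^{\infty} - 6 u^{6} e^{- a u^{2}} \, du = - \frac{45 \sqrt{\pi}}{4 a^{\frac{7}{2}}},$$
and the integrand here is $(-1)^{3}$ times the target integrand, so $I = (-1)^{3}\,\frac{d^{3}J}{da^{3}} = \frac{45 \sqrt{\pi}}{4 a^{\frac{7}{2}}}$.

Setting $a = \frac{1}{3}$:
$$I = \frac{1215 \sqrt{3} \sqrt{\pi}}{4}.$$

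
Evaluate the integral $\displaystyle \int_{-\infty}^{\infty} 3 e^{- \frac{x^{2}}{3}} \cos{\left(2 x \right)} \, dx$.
$\frac{3 \sqrt{3} \sqrt{\pi}}{e^{3}}$

Let $b$ denote the cosine frequency and define $I(b) = \int_{-\infty}^{\infty} 3 e^{- \frac{x^{2}}{3}} \cos{\left(b x \right)} \, dx$.

Differentiating under the integral sign,
$$I'(b) = \int_{-\infty}^{\infty} - 3 x e^{- \frac{x^{2}}{3}} \sin{\left(b x \right)} \, dx.$$

Integrate $\int_{-\infty}^{\infty} x \sin(b x)\, e^{- \frac{x^{2}}{3}}\, dx$ by parts with $u = \sin(b x)$ and $dv = x\, e^{- \frac{x^{2}}{3}}\, dx$, giving $v = - \frac{3 e^{- \frac{x^{2}}{3}}}{2}$. The boundary term vanishes and
$$\int_{-\infty}^{\infty} x \sin(b x)\, e^{- \frac{x^{2}}{3}}\, dx = \frac{3 b}{2} \int_{-\infty}^{\infty} \cos(b x)\, e^{- \frac{x^{2}}{3}}\, dx,$$
so $I'(b) = - \frac{3 b}{2}\, I(b)$.

This is a separable first-order ODE; solving with the initial condition $I(0) = \int_{-\infty}^{\infty} 3 e^{- \frac{x^{2}}{3}}\,dx = 3 \sqrt{3} \sqrt{\pi}$ gives
$$I(b) = 3 \sqrt{3} \sqrt{\pi} e^{- \frac{3 b^{2}}{4}}.$$

Setting $b = 2$:
$$I = \frac{3 \sqrt{3} \sqrt{\pi}}{e^{3}}.$$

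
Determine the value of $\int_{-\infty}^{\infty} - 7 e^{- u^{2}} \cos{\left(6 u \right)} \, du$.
$- \frac{7 \sqrt{\pi}}{e^{9}}$

Define $I(b) = \int_{-\infty}^{\infty} - 7 e^{- u^{2}} \cos{\left(b u \right)} \, du$.

Differentiating under the integral sign,
$$I'(b) = \int_{-\infty}^{\infty} 7 u e^{- u^{2}} \sin{\left(b u \right)} \, du.$$

Integrate $\int_{-\infty}^{\infty} u \sin(b u)\, e^{- u^{2}}\, du$ by parts with $w = \sin(b u)$ and $dv = u\, e^{- u^{2}}\, du$, giving $v = - \frac{e^{- u^{2}}}{2}$. The boundary term vanishes and
$$\int_{-\infty}^{\infty} u \sin(b u)\, e^{- u^{2}}\, du = \frac{b}{2} \int_{-\infty}^{\infty} \cos(b u)\, e^{- u^{2}}\, du,$$
so $I'(b) = - \frac{b}{2}\, I(b)$.

This is a separable first-order ODE; solving with the initial condition $I(0) = \int_{-\infty}^{\infty} - 7 e^{- u^{2}}\,du = - 7 \sqrt{\pi}$ gives
$$I(b) = - 7 \sqrt{\pi} e^{- \frac{b^{2}}{4}}.$$

Setting $b = 6$:
$$I = - \frac{7 \sqrt{\pi}}{e^{9}}.$$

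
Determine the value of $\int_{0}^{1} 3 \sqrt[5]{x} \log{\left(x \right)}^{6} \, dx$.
$\frac{390625}{648}$

Consider the simpler parametrised integral
$$J(a) = \int_{0}^{1} 3 x^{a} \, dx = \frac{3}{a + 1}.$$

Differentiating under the integral sign brings down a factor of $\ln x$:
$$\frac{dJ}{da} = \int_{0}^{1} 3 x^{a} \log{\left(x \right)} \, dx = - \frac{3}{\left(a + 1\right)^{2}}.$$

Repeating $6$ times in total — each differentiation brings down another $\ln x$ — gives
$$\frac{d^{6}J}{da^{6}} = \int_{0}^{1} 3 x^{a} \log{\left(x \right)}^{6} \, dx = \frac{2160}{\left(a + 1\right)^{7}},$$
and the integrand here is exactly the target integrand, so $I = \frac{2160}{\left(a + 1\right)^{7}}$.

Setting $a = \frac{1}{5}$:
$$I = \frac{390625}{648}.$$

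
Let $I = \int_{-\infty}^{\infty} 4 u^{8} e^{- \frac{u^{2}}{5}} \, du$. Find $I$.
$\frac{65625 \sqrt{5} \sqrt{\pi}}{4}$

Start from the elementary integral
$$J(a) = \int_{-\infty}^{\infty} 4 e^{- a u^{2}} \, du = \frac{4 \sqrt{\pi}}{\sqrt{a}}.$$

Differentiating under the integral sign brings down a factor of $(-u^2)$:
$$\frac{dJ}{da} = \int_{-\infty}^{\infty} - 4 u^{2} e^{- a u^{2}} \, du = - \frac{2 \sqrt{\pi}}{a^{\frac{3}{2}}}.$$

Repeating $4$ times in total — each differentiation brings down another $(-u^2)$ — gives
$$\frac{d^{4}J}{da^{4}} = \int_{-\infty}^{\infty} 4 u^{8} e^{- a u^{2}} \, du = \frac{105 \sqrt{\pi}}{4 a^{\frac{9}{2}}},$$
and the integrand here is exactly the target integrand, so $I = \frac{105 \sqrt{\pi}}{4 a^{\frac{9}{2}}}$.

Setting $a = \frac{1}{5}$:
$$I = \frac{65625 \sqrt{5} \sqrt{\pi}}{4}.$$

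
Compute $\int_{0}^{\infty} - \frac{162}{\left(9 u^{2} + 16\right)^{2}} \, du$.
$- \frac{27 \pi}{128}$

Recall the elementary integral
$$J(a) = \int_{0}^{\infty} - \frac{2}{a^{2} + u^{2}} \, du = - \frac{\pi}{a}.$$

Differentiating under the integral sign with respect to $a$,
$$\frac{dJ}{da} = \int_{0}^{\infty} \frac{4 a}{\left(a^{2} + u^{2}\right)^{2}} \, du = \frac{\pi}{a^{2}},$$
so $\int_{0}^{\infty} - \frac{2}{\left(a^{2} + u^{2}\right)^{2}} \, du = - \frac{\pi}{2 a^{3}}$.

Setting $a = \frac{4}{3}$:
$$I = - \frac{27 \pi}{128}.$$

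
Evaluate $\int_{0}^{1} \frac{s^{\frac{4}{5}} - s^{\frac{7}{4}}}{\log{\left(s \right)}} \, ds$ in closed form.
$\log{\left(\frac{36}{55} \right)}$

Consider the one-parameter family: let $I(a) = \int_{0}^{1} \frac{- s^{\frac{7}{4}} + s^{a}}{\log{\left(s \right)}} \, ds$.

Since $\dfrac{\partial}{\partial a}\,s^{a} = s^{a} \ln s$, the $\ln s$ in the denominator cancels and
$$\frac{dI}{da} = \int_{0}^{1} s^{a} \, ds = \left[\frac{s^{a+1}}{a+1}\right]_0^1 = \frac{1}{a + 1}.$$

Integrating with respect to $a$ gives $I(a) = \log{\left(\frac{4 a}{11} + \frac{4}{11} \right)} + C$.

At $a = \frac{7}{4}$ the integrand is identically $0$, so $I(\frac{7}{4}) = 0$. The closed form gives $0$, hence $C = 0$.

Setting $a = \frac{4}{5}$:
$$I = \log{\left(\frac{36}{55} \right)}.$$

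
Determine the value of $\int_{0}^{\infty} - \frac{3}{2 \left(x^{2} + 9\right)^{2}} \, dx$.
$- \frac{\pi}{72}$

Begin with the known result
$$J(a) = \int_{0}^{\infty} - \frac{3}{2 \left(a^{2} + x^{2}\right)} \, dx = - \frac{3 \pi}{4 a}.$$

Differentiating under the integral sign with respect to $a$,
$$\frac{dJ}{da} = \int_{0}^{\infty} \frac{3 a}{\left(a^{2} + x^{2}\right)^{2}} \, dx = \frac{3 \pi}{4 a^{2}},$$
so $\int_{0}^{\infty} - \frac{3}{2 \left(a^{2} + x^{2}\right)^{2}} \, dx = - \frac{3 \pi}{8 a^{3}}$.

Setting $a = 3$:
$$I = - \frac{\pi}{72}.$$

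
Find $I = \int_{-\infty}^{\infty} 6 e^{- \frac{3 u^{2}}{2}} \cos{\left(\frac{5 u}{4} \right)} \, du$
$\frac{2 \sqrt{6} \sqrt{\pi}}{e^{\frac{25}{96}}}$

Treat the cosine frequency as a parameter and define $I(b) = \int_{-\infty}^{\infty} 6 e^{- \frac{3 u^{2}}{2}} \cos{\left(b u \right)} \, du$.

Differentiating under the integral sign,
$$I'(b) = \int_{-\infty}^{\infty} - 6 u e^{- \frac{3 u^{2}}{2}} \sin{\left(b u \right)} \, du.$$

Integrate $\int_{-\infty}^{\infty} u \sin(b u)\, e^{- \frac{3 u^{2}}{2}}\, du$ by parts with $w = \sin(b u)$ and $dv = u\, e^{- \frac{3 u^{2}}{2}}\, du$, giving $v = - \frac{e^{- \frac{3 u^{2}}{2}}}{3}$. The boundary term vanishes and
$$\int_{-\infty}^{\infty} u \sin(b u)\, e^{- \frac{3 u^{2}}{2}}\, du = \frac{b}{3} \int_{-\infty}^{\infty} \cos(b u)\, e^{- \frac{3 u^{2}}{2}}\, du,$$
so $I'(b) = - \frac{b}{3}\, I(b)$.

This is a separable first-order ODE; solving with the initial condition $I(0) = \int_{-\infty}^{\infty} 6 e^{- \frac{3 u^{2}}{2}}\,du = 2 \sqrt{6} \sqrt{\pi}$ gives
$$I(b) = 2 \sqrt{6} \sqrt{\pi} e^{- \frac{b^{2}}{6}}.$$

Setting $b = \frac{5}{4}$:
$$I = \frac{2 \sqrt{6} \sqrt{\pi}}{e^{\frac{25}{96}}}.$$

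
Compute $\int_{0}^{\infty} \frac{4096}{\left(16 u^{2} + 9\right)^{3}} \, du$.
$\frac{64 \pi}{81}$

Recall the elementary integral
$$J(a) = \int_{0}^{\infty} \frac{1}{a^{2} + u^{2}} \, du = \frac{\pi}{2 a}.$$

Differentiating under the integral sign with respect to $a$,
$$\frac{dJ}{da} = \int_{0}^{\infty} - \frac{2 a}{\left(a^{2} + u^{2}\right)^{2}} \, du = - \frac{\pi}{2 a^{2}},$$
so $\int_{0}^{\infty} \frac{1}{\left(a^{2} + u^{2}\right)^{2}} \, du = \frac{\pi}{4 a^{3}}$.

Repeating — each differentiation of $1/(u^2+a^2)^j$ produces $-2ja/(u^2+a^2)^{j+1}$ — and dividing through by $-2ja$ at each step yields, after $2$ differentiations in total,
$$\int_{0}^{\infty} \frac{1}{\left(a^{2} + u^{2}\right)^{3}} \, du = \frac{3 \pi}{16 a^{5}}.$$

Setting $a = \frac{3}{4}$:
$$I = \frac{64 \pi}{81}.$$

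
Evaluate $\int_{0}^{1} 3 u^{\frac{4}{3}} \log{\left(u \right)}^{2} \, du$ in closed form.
$\frac{162}{343}$

Start from the elementary integral
$$J(a) = \int_{0}^{1} 3 u^{a} \, du = \frac{3}{a + 1}.$$

Differentiating under the integral sign brings down a factor of $\ln u$:
$$\frac{dJ}{da} = \int_{0}^{1} 3 u^{a} \log{\left(u \right)} \, du = - \frac{3}{\left(a + 1\right)^{2}}.$$

Repeating twice in total — each differentiation brings down another $\ln u$ — gives
$$\frac{d^{2}J}{da^{2}} = \int_{0}^{1} 3 u^{a} \log{\left(u \right)}^{2} \, du = \frac{6}{\left(a + 1\right)^{3}},$$
and the integrand here is exactly the target integrand, so $I = \frac{6}{\left(a + 1\right)^{3}}$.

Setting $a = \frac{4}{3}$:
$$I = \frac{162}{343}.$$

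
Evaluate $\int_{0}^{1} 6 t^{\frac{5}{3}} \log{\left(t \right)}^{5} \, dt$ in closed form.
$- \frac{32805}{16384}$

Consider the simpler parametrised integral
$$J(a) = \int_{0}^{1} 6 t^{a} \, dt = \frac{6}{a + 1}.$$

Differentiating under the integral sign brings down a factor of $\ln t$:
$$\frac{dJ}{da} = \int_{0}^{1} 6 t^{a} \log{\left(t \right)} \, dt = - \frac{6}{\left(a + 1\right)^{2}}.$$

Repeating $5$ times in total — each differentiation brings down another $\ln t$ — gives
$$\frac{d^{5}J}{da^{5}} = \int_{0}^{1} 6 t^{a} \log{\left(t \right)}^{5} \, dt = - \frac{720}{\left(a + 1\right)^{6}},$$
and the integrand here is exactly the target integrand, so $I = - \frac{720}{\left(a + 1\right)^{6}}$.

Setting $a = \frac{5}{3}$:
$$I = - \frac{32805}{16384}.$$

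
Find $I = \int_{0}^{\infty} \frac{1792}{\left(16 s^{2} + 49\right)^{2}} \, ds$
$\frac{16 \pi}{49}$

Recall the elementary integral
$$J(a) = \int_{0}^{\infty} \frac{7}{a^{2} + s^{2}} \, ds = \frac{7 \pi}{2 a}.$$

Differentiating under the integral sign with respect to $a$,
$$\frac{dJ}{da} = \int_{0}^{\infty} - \frac{14 a}{\left(a^{2} + s^{2}\right)^{2}} \, ds = - \frac{7 \pi}{2 a^{2}},$$
so $\int_{0}^{\infty} \frac{7}{\left(a^{2} + s^{2}\right)^{2}} \, ds = \frac{7 \pi}{4 a^{3}}$.

Setting $a = \frac{7}{4}$:
$$I = \frac{16 \pi}{49}.$$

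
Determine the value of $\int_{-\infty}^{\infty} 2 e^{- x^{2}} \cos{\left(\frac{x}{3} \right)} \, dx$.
$\frac{2 \sqrt{\pi}}{e^{\frac{1}{36}}}$

Treat the cosine frequency as a parameter and define $I(b) = \int_{-\infty}^{\infty} 2 e^{- x^{2}} \cos{\left(b x \right)} \, dx$.

Differentiating under the integral sign,
$$I'(b) = \int_{-\infty}^{\infty} - 2 x e^{- x^{2}} \sin{\left(b x \right)} \, dx.$$

Integrate $\int_{-\infty}^{\infty} x \sin(b x)\, e^{- x^{2}}\, dx$ by parts with $u = \sin(b x)$ and $dv = x\, e^{- x^{2}}\, dx$, giving $v = - \frac{e^{- x^{2}}}{2}$. The boundary term vanishes and
$$\int_{-\infty}^{\infty} x \sin(b x)\, e^{- x^{2}}\, dx = \frac{b}{2} \int_{-\infty}^{\infty} \cos(b x)\, e^{- x^{2}}\, dx,$$
so $I'(b) = - \frac{b}{2}\, I(b)$.

This is a separable first-order ODE; solving with the initial condition $I(0) = \int_{-\infty}^{\infty} 2 e^{- x^{2}}\,dx = 2 \sqrt{\pi}$ gives
$$I(b) = 2 \sqrt{\pi} e^{- \frac{b^{2}}{4}}.$$

Setting $b = \frac{1}{3}$:
$$I = \frac{2 \sqrt{\pi}}{e^{\frac{1}{36}}}.$$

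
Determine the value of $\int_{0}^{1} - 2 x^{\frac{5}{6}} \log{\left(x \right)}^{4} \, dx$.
$- \frac{373248}{161051}$

Consider the simpler parametrised integral
$$J(a) = \int_{0}^{1} - 2 x^{a} \, dx = - \frac{2}{a + 1}.$$

Differentiating under the integral sign brings down a factor of $\ln x$:
$$\frac{dJ}{da} = \int_{0}^{1} - 2 x^{a} \log{\left(x \right)} \, dx = \frac{2}{\left(a + 1\right)^{2}}.$$

Repeating $4$ times in total — each differentiation brings down another $\ln x$ — gives
$$\frac{d^{4}J}{da^{4}} = \int_{0}^{1} - 2 x^{a} \log{\left(x \right)}^{4} \, dx = - \frac{48}{\left(a + 1\right)^{5}},$$
and the integrand here is exactly the target integrand, so $I = - \frac{48}{\left(a + 1\right)^{5}}$.

Setting $a = \frac{5}{6}$:
$$I = - \frac{373248}{161051}.$$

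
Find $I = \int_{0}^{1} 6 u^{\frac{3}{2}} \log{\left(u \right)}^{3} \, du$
$- \frac{576}{625}$

Consider the simpler parametrised integral
$$J(a) = \int_{0}^{1} 6 u^{a} \, du = \frac{6}{a + 1}.$$

Differentiating under the integral sign brings down a factor of $\ln u$:
$$\frac{dJ}{da} = \int_{0}^{1} 6 u^{a} \log{\left(u \right)} \, du = - \frac{6}{\left(a + 1\right)^{2}}.$$

Repeating $3$ times in total — each differentiation brings down another $\ln u$ — gives
$$\frac{d^{3}J}{da^{3}} = \int_{0}^{1} 6 u^{a} \log{\left(u \right)}^{3} \, du = - \frac{36}{\left(a + 1\right)^{4}},$$
and the integrand here is exactly the target integrand, so $I = - \frac{36}{\left(a + 1\right)^{4}}$.

Setting $a = \frac{3}{2}$:
$$I = - \frac{576}{625}.$$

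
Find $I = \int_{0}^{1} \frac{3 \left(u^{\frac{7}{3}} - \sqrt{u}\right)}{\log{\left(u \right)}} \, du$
$- \log{\left(\frac{729}{8000} \right)}$

Replace the exponent $\frac{1}{2}$ by a parameter $a$: let $I(a) = \int_{0}^{1} \frac{3 \left(u^{\frac{7}{3}} - u^{a}\right)}{\log{\left(u \right)}} \, du$.

Since $\dfrac{\partial}{\partial a}\,u^{a} = u^{a} \ln u$, the $\ln u$ in the denominator cancels and
$$\frac{dI}{da} = \int_{0}^{1} -3 u^{a} \, du = -3 \left[\frac{u^{a+1}}{a+1}\right]_0^1 = - \frac{3}{a + 1}.$$

Integrating with respect to $a$ gives $I(a) = - \log{\left(\frac{27 \left(a + 1\right)^{3}}{1000} \right)} + C$.

At $a = \frac{7}{3}$ the integrand is identically $0$, so $I(\frac{7}{3}) = 0$. The closed form gives $0$, hence $C = 0$.

Setting $a = \frac{1}{2}$:
$$I = - \log{\left(\frac{729}{8000} \right)}.$$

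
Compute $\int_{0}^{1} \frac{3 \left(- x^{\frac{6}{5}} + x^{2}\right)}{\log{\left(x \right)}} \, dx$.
$\log{\left(\frac{3375}{1331} \right)}$

Replace the exponent $2$ by a parameter $a$: let $I(a) = \int_{0}^{1} \frac{3 \left(- x^{\frac{6}{5}} + x^{a}\right)}{\log{\left(x \right)}} \, dx$.

Since $\dfrac{\partial}{\partial a}\,x^{a} = x^{a} \ln x$, the $\ln x$ in the denominator cancels and
$$\frac{dI}{da} = \int_{0}^{1} 3 x^{a} \, dx = 3 \left[\frac{x^{a+1}}{a+1}\right]_0^1 = \frac{3}{a + 1}.$$

Integrating with respect to $a$ gives $I(a) = \log{\left(\frac{125 \left(a + 1\right)^{3}}{1331} \right)} + C$.

At $a = \frac{6}{5}$ the integrand is identically $0$, so $I(\frac{6}{5}) = 0$. The closed form gives $0$, hence $C = 0$.

Setting $a = 2$:
$$I = \log{\left(\frac{3375}{1331} \right)}.$$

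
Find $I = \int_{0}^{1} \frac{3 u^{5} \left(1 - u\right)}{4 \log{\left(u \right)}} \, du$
$- \frac{3 \log{\left(7 \right)}}{4} + \frac{3 \log{\left(6 \right)}}{4}$

Consider the one-parameter family: let $I(a) = \int_{0}^{1} \frac{3 \left(u^{5} - u^{a}\right)}{4 \log{\left(u \right)}} \, du$.

Since $\dfrac{\partial}{\partial a}\,u^{a} = u^{a} \ln u$, the $\ln u$ in the denominator cancels and
$$\frac{dI}{da} = \int_{0}^{1} - \frac{3}{4} u^{a} \, du = - \frac{3}{4} \left[\frac{u^{a+1}}{a+1}\right]_0^1 = - \frac{3}{4 a + 4}.$$

Integrating with respect to $a$ gives $I(a) = - \frac{3 \log{\left(a + 1 \right)}}{4} + \frac{3 \log{\left(6 \right)}}{4} + C$.

At $a = 5$ the integrand is identically $0$, so $I(5) = 0$. The closed form gives $0$, hence $C = 0$.

Setting $a = 6$:
$$I = - \frac{3 \log{\left(7 \right)}}{4} + \frac{3 \log{\left(6 \right)}}{4}.$$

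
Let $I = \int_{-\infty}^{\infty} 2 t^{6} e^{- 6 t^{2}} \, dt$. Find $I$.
$\frac{5 \sqrt{6} \sqrt{\pi}}{1728}$

Begin with the known integral
$$J(a) = \int_{-\infty}^{\infty} 2 e^{- a t^{2}} \, dt = \frac{2 \sqrt{\pi}}{\sqrt{a}}.$$

Differentiating under the integral sign brings down a factor of $(-t^2)$:
$$\frac{dJ}{da} = \int_{-\infty}^{\infty} - 2 t^{2} e^{- a t^{2}} \, dt = - \frac{\sqrt{\pi}}{a^{\frac{3}{2}}}.$$

Repeating $3$ times in total — each differentiation brings down another $(-t^2)$ — gives
$$\frac{d^{3}J}{da^{3}} = \int_{-\infty}^{\infty} - 2 t^{6} e^{- a t^{2}} \, dt = - \frac{15 \sqrt{\pi}}{4 a^{\frac{7}{2}}},$$
and the integrand here is $(-1)^{3}$ times the target integrand, so $I = (-1)^{3}\,\frac{d^{3}J}{da^{3}} = \frac{15 \sqrt{\pi}}{4 a^{\frac{7}{2}}}$.

Setting $a = 6$:
$$I = \frac{5 \sqrt{6} \sqrt{\pi}}{1728}.$$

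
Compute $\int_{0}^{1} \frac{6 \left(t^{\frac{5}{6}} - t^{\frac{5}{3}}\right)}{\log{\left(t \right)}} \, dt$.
$- \log{\left(\frac{16777216}{1771561} \right)}$

Introduce a parameter $a$ in the exponent: let $I(a) = \int_{0}^{1} \frac{6 \left(t^{\frac{5}{6}} - t^{a}\right)}{\log{\left(t \right)}} \, dt$.

Since $\dfrac{\partial}{\partial a}\,t^{a} = t^{a} \ln t$, the $\ln t$ in the denominator cancels and
$$\frac{dI}{da} = \int_{0}^{1} -6 t^{a} \, dt = -6 \left[\frac{t^{a+1}}{a+1}\right]_0^1 = - \frac{6}{a + 1}.$$

Integrating with respect to $a$ gives $I(a) = - \log{\left(\frac{46656 \left(a + 1\right)^{6}}{1771561} \right)} + C$.

At $a = \frac{5}{6}$ the integrand is identically $0$, so $I(\frac{5}{6}) = 0$. The closed form gives $0$, hence $C = 0$.

Setting $a = \frac{5}{3}$:
$$I = - \log{\left(\frac{16777216}{1771561} \right)}.$$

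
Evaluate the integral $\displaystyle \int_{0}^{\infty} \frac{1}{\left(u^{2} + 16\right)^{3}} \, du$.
$\frac{3 \pi}{16384}$

Begin with the known result
$$J(a) = \int_{0}^{\infty} \frac{1}{a^{2} + u^{2}} \, du = \frac{\pi}{2 a}.$$

Differentiating under the integral sign with respect to $a$,
$$\frac{dJ}{da} = \int_{0}^{\infty} - \frac{2 a}{\left(a^{2} + u^{2}\right)^{2}} \, du = - \frac{\pi}{2 a^{2}},$$
so $\int_{0}^{\infty} \frac{1}{\left(a^{2} + u^{2}\right)^{2}} \, du = \frac{\pi}{4 a^{3}}$.

Repeating — each differentiation of $1/(u^2+a^2)^j$ produces $-2ja/(u^2+a^2)^{j+1}$ — and dividing through by $-2ja$ at each step yields, after $2$ differentiations in total,
$$\int_{0}^{\infty} \frac{1}{\left(a^{2} + u^{2}\right)^{3}} \, du = \frac{3 \pi}{16 a^{5}}.$$

Setting $a = 4$:
$$I = \frac{3 \pi}{16384}.$$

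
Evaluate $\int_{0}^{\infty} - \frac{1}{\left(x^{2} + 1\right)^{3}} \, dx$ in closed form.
$- \frac{3 \pi}{16}$

Recall the elementary integral
$$J(a) = \int_{0}^{\infty} - \frac{1}{a^{2} + x^{2}} \, dx = - \frac{\pi}{2 a}.$$

Differentiating under the integral sign with respect to $a$,
$$\frac{dJ}{da} = \int_{0}^{\infty} \frac{2 a}{\left(a^{2} + x^{2}\right)^{2}} \, dx = \frac{\pi}{2 a^{2}},$$
so $\int_{0}^{\infty} - \frac{1}{\left(a^{2} + x^{2}\right)^{2}} \, dx = - \frac{\pi}{4 a^{3}}$.

Repeating — each differentiation of $1/(x^2+a^2)^j$ produces $-2ja/(x^2+a^2)^{j+1}$ — and dividing through by $-2ja$ at each step yields, after $2$ differentiations in total,
$$\int_{0}^{\infty} - \frac{1}{\left(a^{2} + x^{2}\right)^{3}} \, dx = - \frac{3 \pi}{16 a^{5}}.$$

Setting $a = 1$:
$$I = - \frac{3 \pi}{16}.$$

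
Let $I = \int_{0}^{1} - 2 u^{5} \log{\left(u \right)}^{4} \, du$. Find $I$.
$- \frac{1}{162}$

Start from the elementary integral
$$J(a) = \int_{0}^{1} - 2 u^{a} \, du = - \frac{2}{a + 1}.$$

Differentiating under the integral sign brings down a factor of $\ln u$:
$$\frac{dJ}{da} = \int_{0}^{1} - 2 u^{a} \log{\left(u \right)} \, du = \frac{2}{\left(a + 1\right)^{2}}.$$

Repeating $4$ times in total — each differentiation brings down another $\ln u$ — gives
$$\frac{d^{4}J}{da^{4}} = \int_{0}^{1} - 2 u^{a} \log{\left(u \right)}^{4} \, du = - \frac{48}{\left(a + 1\right)^{5}},$$
and the integrand here is exactly the target integrand, so $I = - \frac{48}{\left(a + 1\right)^{5}}$.

Setting $a = 5$:
$$I = - \frac{1}{162}.$$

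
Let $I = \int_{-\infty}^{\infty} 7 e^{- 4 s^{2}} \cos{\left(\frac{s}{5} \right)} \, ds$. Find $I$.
$\frac{7 \sqrt{\pi}}{2 e^{\frac{1}{400}}}$

Define $I(b) = \int_{-\infty}^{\infty} 7 e^{- 4 s^{2}} \cos{\left(b s \right)} \, ds$.

Differentiating under the integral sign,
$$I'(b) = \int_{-\infty}^{\infty} - 7 s e^{- 4 s^{2}} \sin{\left(b s \right)} \, ds.$$

Integrate $\int_{-\infty}^{\infty} s \sin(b s)\, e^{- 4 s^{2}}\, ds$ by parts with $u = \sin(b s)$ and $dv = s\, e^{- 4 s^{2}}\, ds$, giving $v = - \frac{e^{- 4 s^{2}}}{8}$. The boundary term vanishes and
$$\int_{-\infty}^{\infty} s \sin(b s)\, e^{- 4 s^{2}}\, ds = \frac{b}{8} \int_{-\infty}^{\infty} \cos(b s)\, e^{- 4 s^{2}}\, ds,$$
so $I'(b) = - \frac{b}{8}\, I(b)$.

This is a separable first-order ODE; solving with the initial condition $I(0) = \int_{-\infty}^{\infty} 7 e^{- 4 s^{2}}\,ds = \frac{7 \sqrt{\pi}}{2}$ gives
$$I(b) = \frac{7 \sqrt{\pi} e^{- \frac{b^{2}}{16}}}{2}.$$

Setting $b = \frac{1}{5}$:
$$I = \frac{7 \sqrt{\pi}}{2 e^{\frac{1}{400}}}.$$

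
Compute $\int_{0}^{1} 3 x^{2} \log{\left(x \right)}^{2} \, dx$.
$\frac{2}{9}$

Consider the simpler parametrised integral
$$J(a) = \int_{0}^{1} 3 x^{a} \, dx = \frac{3}{a + 1}.$$

Differentiating under the integral sign brings down a factor of $\ln x$:
$$\frac{dJ}{da} = \int_{0}^{1} 3 x^{a} \log{\left(x \right)} \, dx = - \frac{3}{\left(a + 1\right)^{2}}.$$

Repeating twice in total — each differentiation brings down another $\ln x$ — gives
$$\frac{d^{2}J}{da^{2}} = \int_{0}^{1} 3 x^{a} \log{\left(x \right)}^{2} \, dx = \frac{6}{\left(a + 1\right)^{3}},$$
and the integrand here is exactly the target integrand, so $I = \frac{6}{\left(a + 1\right)^{3}}$.

Setting $a = 2$:
$$I = \frac{2}{9}.$$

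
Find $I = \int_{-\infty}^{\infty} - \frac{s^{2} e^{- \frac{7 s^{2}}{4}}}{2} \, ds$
$- \frac{2 \sqrt{7} \sqrt{\pi}}{49}$

Begin with the known integral
$$J(a) = \int_{-\infty}^{\infty} - \frac{e^{- a s^{2}}}{2} \, ds = - \frac{\sqrt{\pi}}{2 \sqrt{a}}.$$

Differentiating under the integral sign brings down a factor of $(-s^2)$:
$$\frac{dJ}{da} = \int_{-\infty}^{\infty} \frac{s^{2} e^{- a s^{2}}}{2} \, ds = \frac{\sqrt{\pi}}{4 a^{\frac{3}{2}}}.$$

The integral on the left is $-I$, so $I = - \frac{\sqrt{\pi}}{4 a^{\frac{3}{2}}}$.

Setting $a = \frac{7}{4}$:
$$I = - \frac{2 \sqrt{7} \sqrt{\pi}}{49}.$$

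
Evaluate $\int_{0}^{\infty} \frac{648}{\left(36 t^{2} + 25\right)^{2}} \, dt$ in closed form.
$\frac{27 \pi}{125}$

Begin with the known result
$$J(a) = \int_{0}^{\infty} \frac{1}{2 \left(a^{2} + t^{2}\right)} \, dt = \frac{\pi}{4 a}.$$

Differentiating under the integral sign with respect to $a$,
$$\frac{dJ}{da} = \int_{0}^{\infty} - \frac{a}{\left(a^{2} + t^{2}\right)^{2}} \, dt = - \frac{\pi}{4 a^{2}},$$
so $\int_{0}^{\infty} \frac{1}{2 \left(a^{2} + t^{2}\right)^{2}} \, dt = \frac{\pi}{8 a^{3}}$.

Setting $a = \frac{5}{6}$:
$$I = \frac{27 \pi}{125}.$$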